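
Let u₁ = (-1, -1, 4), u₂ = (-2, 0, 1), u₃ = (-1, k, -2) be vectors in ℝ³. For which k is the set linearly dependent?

The set is linearly dependent precisely when det[u₁; u₂; u₃] = 0.
Cofactor expansion gives det = 5 - 7*k.
This vanishes exactly when k = 5/7.

k = 5/7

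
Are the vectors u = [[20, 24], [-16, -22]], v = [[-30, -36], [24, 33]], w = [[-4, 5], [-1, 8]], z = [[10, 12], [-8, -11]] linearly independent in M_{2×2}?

Write each element as a coordinate vector in ℝ⁴ using {E₁₁, E₁₂, E₂₁, E₂₂}.
One vector is a scalar multiple of another, so the set is dependent.

linearly dependent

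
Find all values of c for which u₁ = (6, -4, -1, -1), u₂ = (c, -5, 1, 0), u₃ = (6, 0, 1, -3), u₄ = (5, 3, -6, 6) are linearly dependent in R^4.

Dependence holds iff the 4×4 matrix [u₁ u₂ u₃ u₄] is singular.
The determinant works out to -60*c - 340.
Setting this to zero gives c = -17/3.

c = -17/3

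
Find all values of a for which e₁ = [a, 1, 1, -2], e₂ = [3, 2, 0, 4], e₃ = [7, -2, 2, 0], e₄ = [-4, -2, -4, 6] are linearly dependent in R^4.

a = 1/6

Place the vectors as rows of a 4×4 matrix; dependence ⇔ determinant zero.
The determinant works out to 72*a - 12.
This vanishes exactly when a = 1/6.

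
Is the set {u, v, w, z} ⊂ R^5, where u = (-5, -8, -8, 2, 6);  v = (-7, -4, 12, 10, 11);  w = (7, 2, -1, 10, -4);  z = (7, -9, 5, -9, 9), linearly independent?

Row-reduce the matrix whose columns are u, v, w, z.
The reduction yields 4 nonzero rows, so the rank is 4.
Since rank = 4 (the number of vectors), the set is linearly independent.

linearly independent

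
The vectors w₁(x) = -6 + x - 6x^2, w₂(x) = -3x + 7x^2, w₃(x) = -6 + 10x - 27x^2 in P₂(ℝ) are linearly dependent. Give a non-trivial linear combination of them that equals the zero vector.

Write each element as a vector in ℝ³ using {1, x, x^2}.
Set up α₁w₁ + … + α₃w₃ = 0 and solve the homogeneous system.
A generator of the null space is (1, -3, -1).

w₁ - 3w₂ - w₃ = 0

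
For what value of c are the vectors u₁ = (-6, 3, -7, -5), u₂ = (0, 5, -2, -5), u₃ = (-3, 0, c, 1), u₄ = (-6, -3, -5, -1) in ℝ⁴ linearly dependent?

The set is linearly dependent precisely when det[u₁; u₂; u₃; u₄] = 0.
Expanding, det = 60*c + 150.
Solving 60*c + 150 = 0 yields c = -5/2.

c = -5/2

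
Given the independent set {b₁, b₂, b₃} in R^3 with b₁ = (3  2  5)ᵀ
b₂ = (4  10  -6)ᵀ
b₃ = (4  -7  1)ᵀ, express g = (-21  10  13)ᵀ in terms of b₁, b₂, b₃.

Set up the augmented matrix [b₁ | b₂ | b₃ | g] and row-reduce.
Row-reducing the augmented matrix gives the unique coefficients (c₁, c₂, c₃) = (1, -2, -4).

g = b₁ - 2b₂ - 4b₃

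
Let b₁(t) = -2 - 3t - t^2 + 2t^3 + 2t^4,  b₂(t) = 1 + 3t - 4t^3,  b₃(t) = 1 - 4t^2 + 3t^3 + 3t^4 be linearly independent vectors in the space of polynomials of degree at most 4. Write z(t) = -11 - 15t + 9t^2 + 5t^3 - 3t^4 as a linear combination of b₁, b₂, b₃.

z = 3b₁ - 2b₂ - 3b₃

Work in coordinates with respect to the standard basis {1, t, …, t^4}.
Write z = α₁b₁ + … + α₃b₃ and equate components.
Back-substitution yields (α₁, α₂, α₃) = (3, -2, -3).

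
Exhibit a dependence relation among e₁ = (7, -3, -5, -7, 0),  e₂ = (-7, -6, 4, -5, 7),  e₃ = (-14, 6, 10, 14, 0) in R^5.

Row-reduce the matrix with e₁, e₂, e₃ as columns; the null space gives the coefficients.
One solution (up to scaling) is (2, 0, 1).

2e₁ + e₃ = 0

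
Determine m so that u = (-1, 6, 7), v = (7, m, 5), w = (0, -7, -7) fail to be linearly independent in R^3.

m = 12

The set is linearly dependent precisely when det[u; v; w] = 0.
Expanding, det = 7*m - 84.
This vanishes exactly when m = 12.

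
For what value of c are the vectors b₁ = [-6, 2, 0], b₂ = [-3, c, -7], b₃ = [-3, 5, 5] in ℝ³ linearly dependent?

Dependence holds iff the 3×3 matrix [b₁ b₂ b₃] is singular.
Expanding, det = -30*c - 138.
This vanishes exactly when c = -23/5.

c = -23/5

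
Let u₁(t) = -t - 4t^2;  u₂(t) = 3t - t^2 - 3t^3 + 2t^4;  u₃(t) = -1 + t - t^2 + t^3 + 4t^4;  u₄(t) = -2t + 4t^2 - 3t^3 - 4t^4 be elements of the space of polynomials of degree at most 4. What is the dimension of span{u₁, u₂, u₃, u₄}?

4

Pass to coordinate vectors with respect to the basis {1, t, …, t^4}.
Apply Gaussian elimination to the matrix whose rows are u₁, u₂, u₃, u₄.
Reduction leaves 4 leading entries, giving rank 4.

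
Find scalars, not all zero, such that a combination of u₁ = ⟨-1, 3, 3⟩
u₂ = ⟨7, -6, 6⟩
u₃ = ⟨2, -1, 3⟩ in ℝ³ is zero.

u₁ + u₂ - 3u₃ = 0

Row-reduce the matrix with u₁, u₂, u₃ as columns; the null space gives the coefficients.
One solution (up to scaling) is (1, 1, -3).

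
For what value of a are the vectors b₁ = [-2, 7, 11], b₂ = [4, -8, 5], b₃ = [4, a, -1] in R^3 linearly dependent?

a = -28/3

Dependence holds iff the 3×3 matrix [b₁ b₂ b₃] is singular.
Expanding, det = 54*a + 504.
Solving 54*a + 504 = 0 yields a = -28/3.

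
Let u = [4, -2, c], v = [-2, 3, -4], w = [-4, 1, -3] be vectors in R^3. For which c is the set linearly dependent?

c = 4

The vectors are dependent exactly when the determinant of the matrix with rows u, v, w vanishes.
Expanding, det = 10*c - 40.
This vanishes exactly when c = 4.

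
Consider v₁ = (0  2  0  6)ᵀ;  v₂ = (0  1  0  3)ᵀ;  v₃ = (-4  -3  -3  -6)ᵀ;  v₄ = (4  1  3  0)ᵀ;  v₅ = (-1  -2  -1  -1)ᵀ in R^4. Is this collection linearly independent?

There are 5 vectors in a 4-dimensional space, so they cannot be linearly independent.

linearly dependent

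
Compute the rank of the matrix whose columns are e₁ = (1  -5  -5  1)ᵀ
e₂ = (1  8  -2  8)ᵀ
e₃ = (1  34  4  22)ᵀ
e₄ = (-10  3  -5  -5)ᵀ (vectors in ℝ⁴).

rank 3

Put the 4×4 matrix [e₁|e₂|e₃|e₄] into echelon form.
Exactly 3 pivots survive; hence the rank is 3.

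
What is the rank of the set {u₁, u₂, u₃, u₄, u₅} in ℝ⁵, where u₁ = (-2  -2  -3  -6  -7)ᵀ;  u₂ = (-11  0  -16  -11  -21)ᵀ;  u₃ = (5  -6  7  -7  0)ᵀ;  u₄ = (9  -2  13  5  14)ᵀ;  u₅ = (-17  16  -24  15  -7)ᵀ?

Apply Gaussian elimination to the matrix whose rows are u₁, u₂, u₃, u₄, u₅.
Exactly 2 pivots survive; hence the rank is 2.

2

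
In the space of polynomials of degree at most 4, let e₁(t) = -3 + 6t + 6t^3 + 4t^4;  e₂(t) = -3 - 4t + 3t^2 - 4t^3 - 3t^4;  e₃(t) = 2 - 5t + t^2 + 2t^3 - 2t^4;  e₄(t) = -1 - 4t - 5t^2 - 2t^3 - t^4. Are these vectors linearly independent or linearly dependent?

linearly independent

Take coordinates with respect to the standard basis {1, t, …, t^4}.
Place the vectors as rows of a 4×5 matrix and reduce to echelon form.
The reduction yields 4 nonzero rows, so the rank is 4.
Since rank = 4 (the number of vectors), the set is linearly independent.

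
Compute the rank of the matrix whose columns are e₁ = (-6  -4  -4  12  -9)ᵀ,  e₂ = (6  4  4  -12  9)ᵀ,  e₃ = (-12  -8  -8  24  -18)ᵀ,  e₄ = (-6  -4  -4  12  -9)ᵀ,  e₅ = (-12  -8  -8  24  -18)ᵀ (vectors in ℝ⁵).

Apply Gaussian elimination to the matrix whose rows are e₁, e₂, e₃, e₄, e₅.
The echelon form has 1 nonzero row, so the rank is 1.

rank 1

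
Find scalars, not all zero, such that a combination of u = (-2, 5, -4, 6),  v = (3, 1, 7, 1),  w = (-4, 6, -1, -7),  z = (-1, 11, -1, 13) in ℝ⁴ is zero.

2u + v - z = 0

Row-reduce the matrix with u, v, w, z as columns; the null space gives the coefficients.
A generator of the null space is (2, 1, 0, -1).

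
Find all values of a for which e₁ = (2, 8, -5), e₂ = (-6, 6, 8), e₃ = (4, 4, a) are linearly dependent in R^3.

a = -36/5

Place the vectors as rows of a 3×3 matrix; dependence ⇔ determinant zero.
Cofactor expansion gives det = 60*a + 432.
Solving 60*a + 432 = 0 yields a = -36/5.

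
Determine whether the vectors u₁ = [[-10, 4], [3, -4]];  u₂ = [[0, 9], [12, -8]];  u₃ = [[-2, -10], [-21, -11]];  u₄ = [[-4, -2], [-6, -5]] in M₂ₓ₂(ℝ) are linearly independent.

Take coordinates with respect to the standard basis {E₁₁, E₁₂, E₂₁, E₂₂}.
Place the vectors as rows of a 4×4 matrix and reduce to echelon form.
The reduction yields 3 nonzero rows, so the rank is 3.
Since rank 3 < 4, the set is linearly dependent.
Indeed u₁ + u₃ - 3u₄ = 0.

linearly dependent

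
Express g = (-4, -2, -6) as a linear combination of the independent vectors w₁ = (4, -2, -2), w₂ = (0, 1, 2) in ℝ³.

Solve the system with w₁, w₂ as columns and g as the right-hand side.
Row-reducing the augmented matrix gives the unique coefficients (c₁, c₂) = (-1, -4).

g = -w₁ - 4w₂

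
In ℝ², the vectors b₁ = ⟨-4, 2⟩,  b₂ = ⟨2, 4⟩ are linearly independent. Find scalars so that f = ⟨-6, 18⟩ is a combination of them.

Write f = a₁b₁ + a₂b₂ and equate components.
Row-reducing the augmented matrix gives the unique coefficients (a₁, a₂) = (3, 3).

f = 3b₁ + 3b₂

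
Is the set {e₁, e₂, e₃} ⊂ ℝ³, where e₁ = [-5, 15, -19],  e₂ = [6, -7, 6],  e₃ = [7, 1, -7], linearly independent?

linearly dependent

Place the vectors as rows of a 3×3 matrix and reduce to echelon form.
The reduction yields 2 nonzero rows, so the rank is 2.
Since rank 2 < 3, the set is linearly dependent.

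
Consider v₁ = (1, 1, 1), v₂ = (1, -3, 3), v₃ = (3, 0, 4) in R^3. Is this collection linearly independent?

linearly independent

Row-reduce the matrix whose columns are v₁, v₂, v₃.
The reduction yields 3 nonzero rows, so the rank is 3.
Since rank = 3 (the number of vectors), the set is linearly independent.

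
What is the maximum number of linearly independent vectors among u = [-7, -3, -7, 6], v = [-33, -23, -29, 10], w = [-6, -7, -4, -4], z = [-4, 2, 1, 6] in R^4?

3

Form the matrix with u, v, w, z as columns and reduce.
Exactly 3 pivots survive; hence the rank is 3.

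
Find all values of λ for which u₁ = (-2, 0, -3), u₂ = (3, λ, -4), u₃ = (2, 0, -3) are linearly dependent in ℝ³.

The vectors are dependent exactly when the determinant of the matrix with rows u₁, u₂, u₃ vanishes.
The determinant works out to 12*λ.
This vanishes exactly when λ = 0.

λ = 0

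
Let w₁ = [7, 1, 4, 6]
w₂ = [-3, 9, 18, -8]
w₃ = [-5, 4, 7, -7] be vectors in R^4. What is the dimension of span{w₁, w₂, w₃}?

Put the 4×3 matrix [w₁|w₂|w₃] into echelon form.
Exactly 2 pivots survive; hence the rank is 2.

2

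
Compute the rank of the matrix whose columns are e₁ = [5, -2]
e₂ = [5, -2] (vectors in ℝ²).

rank 1

Row-reduce the 2×2 matrix with these as rows.
Exactly 1 pivot survives; hence the rank is 1.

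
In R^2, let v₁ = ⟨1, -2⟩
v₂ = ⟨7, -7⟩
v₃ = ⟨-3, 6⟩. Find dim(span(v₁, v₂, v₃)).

Apply Gaussian elimination to the matrix whose rows are v₁, v₂, v₃.
Exactly 2 pivots survive; hence the rank is 2.
(With 3 elements in a 2-dimensional space the rank is at most 2.)

2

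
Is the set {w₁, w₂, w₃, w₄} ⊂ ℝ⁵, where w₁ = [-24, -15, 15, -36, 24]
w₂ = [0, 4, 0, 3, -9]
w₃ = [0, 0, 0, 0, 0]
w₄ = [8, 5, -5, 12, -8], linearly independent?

One of the vectors is the zero vector, so the set is linearly dependent.

linearly dependent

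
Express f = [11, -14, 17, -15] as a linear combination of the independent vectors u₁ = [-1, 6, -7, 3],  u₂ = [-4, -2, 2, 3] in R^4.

f = -3u₁ - 2u₂

Set up the augmented matrix [u₁ | u₂ | f] and row-reduce.
Back-substitution yields (a₁, a₂) = (-3, -2).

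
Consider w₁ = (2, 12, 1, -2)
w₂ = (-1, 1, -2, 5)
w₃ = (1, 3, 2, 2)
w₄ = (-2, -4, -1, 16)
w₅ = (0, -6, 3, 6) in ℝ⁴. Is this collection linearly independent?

There are 5 vectors in a 4-dimensional space, so they cannot be linearly independent.

linearly dependent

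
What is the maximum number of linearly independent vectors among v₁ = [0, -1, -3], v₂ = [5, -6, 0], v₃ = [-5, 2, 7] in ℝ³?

3

Apply Gaussian elimination to the matrix whose rows are v₁, v₂, v₃.
There are 3 pivot columns, so rank = 3.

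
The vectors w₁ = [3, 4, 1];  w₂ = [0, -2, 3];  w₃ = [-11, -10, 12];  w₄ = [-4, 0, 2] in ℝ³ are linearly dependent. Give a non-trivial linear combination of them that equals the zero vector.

w₁ - 3w₂ + w₃ - 2w₄ = 0

Write the vectors as columns of a matrix and find a nonzero vector in its null space.
The free variable yields coefficients (1, -3, 1, -2) (any nonzero multiple also works).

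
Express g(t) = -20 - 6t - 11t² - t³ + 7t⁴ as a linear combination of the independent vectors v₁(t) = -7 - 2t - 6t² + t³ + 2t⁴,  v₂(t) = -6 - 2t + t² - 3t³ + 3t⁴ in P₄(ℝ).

Take coordinate vectors relative to {1, t, …, t⁴}.
Set up the augmented matrix [v₁ | v₂ | g] and row-reduce.
The system has the unique solution (α₁, α₂) = (2, 1).

g = 2v₁ + v₂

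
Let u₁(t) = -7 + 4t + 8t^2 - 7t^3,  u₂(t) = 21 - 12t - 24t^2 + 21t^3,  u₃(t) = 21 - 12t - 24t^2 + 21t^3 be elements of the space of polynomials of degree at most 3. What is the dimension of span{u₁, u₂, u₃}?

1

Represent each element by its coordinate vector in ℝ⁴.
Put the 4×3 matrix [u₁|u₂|u₃] into echelon form.
There is 1 pivot column, so rank = 1.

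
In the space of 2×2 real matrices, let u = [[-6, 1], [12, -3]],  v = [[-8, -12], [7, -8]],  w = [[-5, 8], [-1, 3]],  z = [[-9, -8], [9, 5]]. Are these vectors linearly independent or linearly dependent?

Take coordinates with respect to the standard basis {E₁₁, E₁₂, E₂₁, E₂₂}.
Place the vectors as rows of a 4×4 matrix and reduce to echelon form.
The reduction yields 4 nonzero rows, so the rank is 4.
Since rank = 4 (the number of vectors), the set is linearly independent.

linearly independent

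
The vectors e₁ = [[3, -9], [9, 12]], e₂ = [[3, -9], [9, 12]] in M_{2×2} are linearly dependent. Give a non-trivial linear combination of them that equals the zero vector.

e₁ - e₂ = 0

Take coordinates with respect to {E₁₁, E₁₂, E₂₁, E₂₂}.
Solve the homogeneous system with e₁, e₂ as columns by row-reducing the coefficient matrix.
One solution (up to scaling) is (1, -1).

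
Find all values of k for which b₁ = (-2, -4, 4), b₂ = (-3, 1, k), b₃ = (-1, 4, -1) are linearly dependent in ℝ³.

The set is linearly dependent precisely when det[b₁; b₂; b₃] = 0.
Expanding, det = 12*k - 30.
Solving 12*k - 30 = 0 yields k = 5/2.

k = 5/2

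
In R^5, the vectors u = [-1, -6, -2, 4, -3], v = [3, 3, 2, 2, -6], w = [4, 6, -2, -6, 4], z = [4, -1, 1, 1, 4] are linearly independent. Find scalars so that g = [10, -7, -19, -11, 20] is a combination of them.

Solve the system with u, v, w, z as columns and g as the right-hand side.
Back-substitution yields (a₁, …, a₄) = (4, -2, 4, 1).

g = 4u - 2v + 4w + z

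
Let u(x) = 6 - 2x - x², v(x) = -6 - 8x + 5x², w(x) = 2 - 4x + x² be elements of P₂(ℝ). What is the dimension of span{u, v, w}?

2

Represent each element by its coordinate vector in ℝ³.
Apply Gaussian elimination to the matrix whose rows are u, v, w.
Exactly 2 pivots survive; hence the rank is 2.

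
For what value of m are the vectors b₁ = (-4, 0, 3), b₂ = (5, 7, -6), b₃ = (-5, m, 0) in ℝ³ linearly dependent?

m = 35/3

The vectors are dependent exactly when the determinant of the matrix with rows b₁, b₂, b₃ vanishes.
The determinant works out to 105 - 9*m.
Solving 105 - 9*m = 0 yields m = 35/3.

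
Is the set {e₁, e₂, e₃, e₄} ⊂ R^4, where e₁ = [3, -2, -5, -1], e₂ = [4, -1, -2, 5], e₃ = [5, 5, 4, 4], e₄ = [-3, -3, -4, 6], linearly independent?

linearly independent

Row-reduce the matrix whose columns are e₁, e₂, e₃, e₄.
The reduction yields 4 nonzero rows, so the rank is 4.
Since rank = 4 (the number of vectors), the set is linearly independent.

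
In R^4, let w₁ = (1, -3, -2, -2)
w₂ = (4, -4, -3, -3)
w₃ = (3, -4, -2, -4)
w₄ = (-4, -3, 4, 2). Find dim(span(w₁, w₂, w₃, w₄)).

4

Put the 4×4 matrix [w₁|w₂|w₃|w₄] into echelon form.
Exactly 4 pivots survive; hence the rank is 4.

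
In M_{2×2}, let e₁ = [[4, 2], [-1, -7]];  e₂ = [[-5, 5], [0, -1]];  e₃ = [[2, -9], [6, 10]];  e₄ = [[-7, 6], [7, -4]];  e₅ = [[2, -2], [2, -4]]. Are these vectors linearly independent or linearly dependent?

Take coordinates with respect to the standard basis {E₁₁, E₁₂, E₂₁, E₂₂}.
There are 5 vectors in a 4-dimensional space, so they cannot be linearly independent.

linearly dependent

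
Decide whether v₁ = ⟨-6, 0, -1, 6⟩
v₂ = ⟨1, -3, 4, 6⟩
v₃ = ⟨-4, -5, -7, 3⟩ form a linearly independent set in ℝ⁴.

Place the vectors as rows of a 3×4 matrix and reduce to echelon form.
The reduction yields 3 nonzero rows, so the rank is 3.
Since rank = 3 (the number of vectors), the set is linearly independent.

linearly independent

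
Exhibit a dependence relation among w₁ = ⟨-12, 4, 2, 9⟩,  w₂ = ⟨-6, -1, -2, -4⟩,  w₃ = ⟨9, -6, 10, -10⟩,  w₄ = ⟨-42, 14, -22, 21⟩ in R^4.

Set up α₁w₁ + … + α₄w₄ = 0 and solve the homogeneous system.
A generator of the null space is (1, 2, -2, -1).

w₁ + 2w₂ - 2w₃ - w₄ = 0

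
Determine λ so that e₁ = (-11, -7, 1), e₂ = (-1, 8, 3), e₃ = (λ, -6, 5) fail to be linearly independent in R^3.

Dependence holds iff the 3×3 matrix [e₁ e₂ e₃] is singular.
Cofactor expansion gives det = -29*λ - 667.
Setting this to zero gives λ = -23.

λ = -23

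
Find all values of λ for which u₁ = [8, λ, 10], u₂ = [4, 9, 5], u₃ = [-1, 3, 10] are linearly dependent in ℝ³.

λ = 18

The set is linearly dependent precisely when det[u₁; u₂; u₃] = 0.
The determinant works out to 810 - 45*λ.
Setting this to zero gives λ = 18.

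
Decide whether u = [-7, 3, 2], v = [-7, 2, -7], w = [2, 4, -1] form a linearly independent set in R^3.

linearly independent

Form the 3×3 matrix with these as columns; its determinant is -309.
A nonzero determinant means the columns are linearly independent.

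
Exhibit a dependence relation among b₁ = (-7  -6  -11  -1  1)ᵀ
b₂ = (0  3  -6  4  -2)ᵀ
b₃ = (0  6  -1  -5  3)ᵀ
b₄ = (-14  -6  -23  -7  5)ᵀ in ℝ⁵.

Solve the homogeneous system with b₁, b₂, b₃, b₄ as columns by row-reducing the coefficient matrix.
A generator of the null space is (2, 0, 1, -1).

2b₁ + b₃ - b₄ = 0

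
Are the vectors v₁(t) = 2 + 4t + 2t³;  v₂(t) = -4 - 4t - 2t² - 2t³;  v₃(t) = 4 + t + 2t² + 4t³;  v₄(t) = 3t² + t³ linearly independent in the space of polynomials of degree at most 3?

linearly independent

Take coordinates with respect to the standard basis {1, t, …, t³}.
Place the vectors as rows of a 4×4 matrix and reduce to echelon form.
The reduction yields 4 nonzero rows, so the rank is 4.
Since rank = 4 (the number of vectors), the set is linearly independent.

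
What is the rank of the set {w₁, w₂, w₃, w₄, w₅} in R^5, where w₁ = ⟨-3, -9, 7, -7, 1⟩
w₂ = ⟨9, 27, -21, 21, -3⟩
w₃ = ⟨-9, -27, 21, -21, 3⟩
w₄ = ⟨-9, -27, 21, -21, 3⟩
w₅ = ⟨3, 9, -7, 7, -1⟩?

rank 1

Put the 5×5 matrix [w₁|w₂|w₃|w₄|w₅] into echelon form.
Reduction leaves 1 leading entry, giving rank 1.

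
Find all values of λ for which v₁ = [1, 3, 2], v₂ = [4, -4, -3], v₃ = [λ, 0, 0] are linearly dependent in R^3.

λ = 0

Place the vectors as rows of a 3×3 matrix; dependence ⇔ determinant zero.
Expanding, det = -λ.
Setting this to zero gives λ = 0.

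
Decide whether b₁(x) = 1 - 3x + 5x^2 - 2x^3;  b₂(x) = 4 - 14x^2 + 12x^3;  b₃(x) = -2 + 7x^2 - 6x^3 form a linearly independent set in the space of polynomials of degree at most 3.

linearly dependent

Take coordinates with respect to the standard basis {1, x, …, x^3}.
One vector is a scalar multiple of another, so the set is dependent.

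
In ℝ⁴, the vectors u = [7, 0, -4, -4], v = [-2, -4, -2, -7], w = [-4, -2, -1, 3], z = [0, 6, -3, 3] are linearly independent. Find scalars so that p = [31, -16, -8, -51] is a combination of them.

p = 3u + 3v - 4w - 2z

Set up the augmented matrix [u | v | w | z | p] and row-reduce.
Back-substitution yields (c₁, …, c₄) = (3, 3, -4, -2).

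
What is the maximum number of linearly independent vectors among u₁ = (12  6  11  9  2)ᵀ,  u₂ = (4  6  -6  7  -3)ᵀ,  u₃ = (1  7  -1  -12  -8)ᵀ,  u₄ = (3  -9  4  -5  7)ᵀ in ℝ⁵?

4

Row-reduce the 4×5 matrix with these as rows.
Exactly 4 pivots survive; hence the rank is 4.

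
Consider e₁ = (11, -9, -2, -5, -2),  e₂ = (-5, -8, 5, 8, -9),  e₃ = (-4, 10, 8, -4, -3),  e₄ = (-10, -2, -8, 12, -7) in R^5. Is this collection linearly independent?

linearly independent

Place the vectors as rows of a 4×5 matrix and reduce to echelon form.
The reduction yields 4 nonzero rows, so the rank is 4.
Since rank = 4 (the number of vectors), the set is linearly independent.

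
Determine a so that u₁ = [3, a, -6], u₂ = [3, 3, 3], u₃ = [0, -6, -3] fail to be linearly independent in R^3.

a = -15

Place the vectors as rows of a 3×3 matrix; dependence ⇔ determinant zero.
Cofactor expansion gives det = 9*a + 135.
Solving 9*a + 135 = 0 yields a = -15.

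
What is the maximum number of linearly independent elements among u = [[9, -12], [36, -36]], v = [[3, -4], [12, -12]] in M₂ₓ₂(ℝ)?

Represent each element by its coordinate vector in ℝ⁴.
Row-reduce the 2×4 matrix with these as rows.
The echelon form has 1 nonzero row, so the rank is 1.

1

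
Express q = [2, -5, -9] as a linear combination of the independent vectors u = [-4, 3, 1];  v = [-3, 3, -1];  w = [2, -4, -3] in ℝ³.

Set up the augmented matrix [u | v | w | q] and row-reduce.
The system has the unique solution (c₁, c₂, c₃) = (-1, 2, 2).

q = -u + 2v + 2w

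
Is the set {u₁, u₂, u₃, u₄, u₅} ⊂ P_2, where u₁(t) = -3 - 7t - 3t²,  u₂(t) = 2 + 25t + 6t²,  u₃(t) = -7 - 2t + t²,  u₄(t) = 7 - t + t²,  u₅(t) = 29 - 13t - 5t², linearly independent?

Take coordinates with respect to the standard basis {1, t, t²}.
There are 5 vectors in a 3-dimensional space, so they cannot be linearly independent.

linearly dependent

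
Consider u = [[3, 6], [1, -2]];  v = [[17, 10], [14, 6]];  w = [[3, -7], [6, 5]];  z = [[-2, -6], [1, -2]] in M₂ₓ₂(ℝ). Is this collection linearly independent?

Write each element as a coordinate vector in ℝ⁴ using {E₁₁, E₁₂, E₂₁, E₂₂}.
Row-reduce the matrix whose columns are u, v, w, z.
The reduction yields 3 nonzero rows, so the rank is 3.
Since rank 3 < 4, the set is linearly dependent.
Indeed 3u - v + 2w - z = 0.

linearly dependent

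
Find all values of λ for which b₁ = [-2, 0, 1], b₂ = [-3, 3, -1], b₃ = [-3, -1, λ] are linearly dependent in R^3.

Place the vectors as rows of a 3×3 matrix; dependence ⇔ determinant zero.
Expanding, det = 14 - 6*λ.
This vanishes exactly when λ = 7/3.

λ = 7/3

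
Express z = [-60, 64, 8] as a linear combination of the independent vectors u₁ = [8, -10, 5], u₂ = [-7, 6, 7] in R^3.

Since u₁, u₂ are independent, the coefficients expressing z are uniquely determined by a linear system.
Back-substitution yields (a₁, a₂) = (-4, 4).

z = -4u₁ + 4u₂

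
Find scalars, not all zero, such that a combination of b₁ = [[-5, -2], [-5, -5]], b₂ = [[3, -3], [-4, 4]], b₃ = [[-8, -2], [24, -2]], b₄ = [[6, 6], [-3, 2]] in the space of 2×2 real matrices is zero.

2b₁ + 2b₂ + b₃ + 2b₄ = 0

Pass to coordinate vectors relative to the basis {E₁₁, E₁₂, E₂₁, E₂₂}.
Set up α₁b₁ + … + α₄b₄ = 0 and solve the homogeneous system.
The free variable yields coefficients (2, 2, 1, 2) (any nonzero multiple also works).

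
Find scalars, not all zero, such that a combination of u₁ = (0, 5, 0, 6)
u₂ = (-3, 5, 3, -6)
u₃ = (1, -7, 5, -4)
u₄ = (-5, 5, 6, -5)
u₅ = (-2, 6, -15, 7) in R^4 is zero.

2u₁ + 2u₂ + 3u₃ - u₄ + u₅ = 0

Set up α₁u₁ + … + α₅u₅ = 0 and solve the homogeneous system.
The free variable yields coefficients (2, 2, 3, -1, 1) (any nonzero multiple also works).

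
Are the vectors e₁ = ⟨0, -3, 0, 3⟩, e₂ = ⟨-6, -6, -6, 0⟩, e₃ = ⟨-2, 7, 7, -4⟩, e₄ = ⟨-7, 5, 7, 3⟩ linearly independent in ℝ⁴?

The matrix [e₁|e₂|e₃|e₄] has determinant -1170.
A nonzero determinant means the columns are linearly independent.

linearly independent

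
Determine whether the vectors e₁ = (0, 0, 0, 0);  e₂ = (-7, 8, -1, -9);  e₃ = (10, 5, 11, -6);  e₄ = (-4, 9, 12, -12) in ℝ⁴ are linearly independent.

One of the vectors is the zero vector, so the set is linearly dependent.

linearly dependent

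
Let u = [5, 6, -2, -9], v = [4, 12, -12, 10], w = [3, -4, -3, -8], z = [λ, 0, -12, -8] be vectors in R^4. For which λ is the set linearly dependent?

λ = 52/7

Place the vectors as rows of a 4×4 matrix; dependence ⇔ determinant zero.
The determinant works out to 10400 - 1400*λ.
Solving 10400 - 1400*λ = 0 yields λ = 52/7.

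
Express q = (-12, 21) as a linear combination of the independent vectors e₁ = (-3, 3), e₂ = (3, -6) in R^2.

q = e₁ - 3e₂

Write q = c₁e₁ + c₂e₂ and equate components.
The system has the unique solution (c₁, c₂) = (1, -3).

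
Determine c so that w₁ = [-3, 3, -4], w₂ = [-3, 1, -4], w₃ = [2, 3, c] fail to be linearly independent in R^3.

c = 8/3

Place the vectors as rows of a 3×3 matrix; dependence ⇔ determinant zero.
The determinant works out to 6*c - 16.
Setting this to zero gives c = 8/3.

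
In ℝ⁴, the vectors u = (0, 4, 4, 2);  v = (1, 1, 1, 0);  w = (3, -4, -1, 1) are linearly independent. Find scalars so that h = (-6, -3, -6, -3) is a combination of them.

Write h = α₁u + … + α₃w and equate components.
The system has the unique solution (α₁, α₂, α₃) = (-1, -3, -1).

h = -u - 3v - w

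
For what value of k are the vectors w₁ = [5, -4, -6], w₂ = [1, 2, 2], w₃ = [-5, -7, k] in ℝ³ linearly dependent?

The vectors are dependent exactly when the determinant of the matrix with rows w₁, w₂, w₃ vanishes.
The determinant works out to 14*k + 92.
Solving 14*k + 92 = 0 yields k = -46/7.

k = -46/7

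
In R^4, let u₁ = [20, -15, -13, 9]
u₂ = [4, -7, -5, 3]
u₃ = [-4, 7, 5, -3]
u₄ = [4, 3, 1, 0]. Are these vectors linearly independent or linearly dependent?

Place the vectors as rows of a 4×4 matrix and reduce to echelon form.
The reduction yields 2 nonzero rows, so the rank is 2.
Since rank 2 < 4, the set is linearly dependent.
Indeed u₂ + u₃ = 0.

linearly dependent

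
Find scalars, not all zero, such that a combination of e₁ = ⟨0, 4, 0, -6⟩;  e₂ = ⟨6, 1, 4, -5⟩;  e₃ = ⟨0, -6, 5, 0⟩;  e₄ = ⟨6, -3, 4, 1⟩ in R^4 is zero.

Write the vectors as columns of a matrix and find a nonzero vector in its null space.
One solution (up to scaling) is (1, -1, 0, 1).

e₁ - e₂ + e₄ = 0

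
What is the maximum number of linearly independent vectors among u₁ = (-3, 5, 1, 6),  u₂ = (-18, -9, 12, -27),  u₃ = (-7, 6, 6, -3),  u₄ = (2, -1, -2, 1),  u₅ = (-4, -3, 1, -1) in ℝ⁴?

4

Put the 4×5 matrix [u₁|u₂|u₃|u₄|u₅] into echelon form.
The echelon form has 4 nonzero rows, so the rank is 4.
(With 5 elements in a 4-dimensional space the rank is at most 4.)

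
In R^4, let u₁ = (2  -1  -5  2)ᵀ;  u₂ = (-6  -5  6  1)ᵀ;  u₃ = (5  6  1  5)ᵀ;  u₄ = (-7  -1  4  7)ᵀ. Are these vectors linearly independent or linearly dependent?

linearly independent

Form the 4×4 matrix with these as columns; its determinant is -1638.
A nonzero determinant means the columns are linearly independent.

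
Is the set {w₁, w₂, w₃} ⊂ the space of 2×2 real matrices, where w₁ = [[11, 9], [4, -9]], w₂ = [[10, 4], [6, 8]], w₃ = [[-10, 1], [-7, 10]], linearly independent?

Write each element as a coordinate vector in ℝ⁴ using {E₁₁, E₁₂, E₂₁, E₂₂}.
Place the vectors as rows of a 3×4 matrix and reduce to echelon form.
The reduction yields 3 nonzero rows, so the rank is 3.
Since rank = 3 (the number of vectors), the set is linearly independent.

linearly independent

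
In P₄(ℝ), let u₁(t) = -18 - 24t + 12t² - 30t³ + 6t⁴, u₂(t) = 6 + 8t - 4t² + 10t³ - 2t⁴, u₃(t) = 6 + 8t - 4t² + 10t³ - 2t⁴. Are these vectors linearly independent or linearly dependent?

linearly dependent

Write each element as a coordinate vector in ℝ⁵ using {1, t, …, t⁴}.
Place the vectors as rows of a 3×5 matrix and reduce to echelon form.
The reduction yields 1 nonzero row, so the rank is 1.
Since rank 1 < 3, the set is linearly dependent.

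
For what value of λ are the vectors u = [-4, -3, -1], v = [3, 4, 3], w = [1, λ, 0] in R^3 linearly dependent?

λ = 5/9

The vectors are dependent exactly when the determinant of the matrix with rows u, v, w vanishes.
Cofactor expansion gives det = 9*λ - 5.
This vanishes exactly when λ = 5/9.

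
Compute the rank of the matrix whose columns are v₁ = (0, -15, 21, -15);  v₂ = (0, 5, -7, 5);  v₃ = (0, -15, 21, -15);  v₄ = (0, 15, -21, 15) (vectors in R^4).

rank 1

Apply Gaussian elimination to the matrix whose rows are v₁, v₂, v₃, v₄.
There is 1 pivot column, so rank = 1.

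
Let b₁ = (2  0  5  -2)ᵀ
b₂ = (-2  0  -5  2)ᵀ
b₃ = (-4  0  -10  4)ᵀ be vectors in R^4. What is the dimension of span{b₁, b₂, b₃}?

Put the 4×3 matrix [b₁|b₂|b₃] into echelon form.
Reduction leaves 1 leading entry, giving rank 1.

dim = 1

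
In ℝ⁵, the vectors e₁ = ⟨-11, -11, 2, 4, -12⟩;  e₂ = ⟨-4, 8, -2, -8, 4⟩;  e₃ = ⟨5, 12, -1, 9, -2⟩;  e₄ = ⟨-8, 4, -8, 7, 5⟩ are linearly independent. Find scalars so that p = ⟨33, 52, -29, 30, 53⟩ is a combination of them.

p = -4e₁ - 2e₂ + e₃ + 3e₄

Solve the system with e₁, e₂, e₃, e₄ as columns and p as the right-hand side.
The system has the unique solution (α₁, …, α₄) = (-4, -2, 1, 3).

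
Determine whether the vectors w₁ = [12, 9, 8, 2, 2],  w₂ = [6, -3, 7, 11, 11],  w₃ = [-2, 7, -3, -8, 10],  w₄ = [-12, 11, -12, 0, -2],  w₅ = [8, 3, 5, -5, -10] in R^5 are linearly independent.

linearly independent

The matrix [w₁|w₂|w₃|w₄|w₅] has determinant 13724.
A nonzero determinant means the columns are linearly independent.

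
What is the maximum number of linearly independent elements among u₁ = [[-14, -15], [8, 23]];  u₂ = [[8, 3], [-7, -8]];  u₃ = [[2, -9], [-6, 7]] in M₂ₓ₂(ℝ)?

Represent each element by its coordinate vector in ℝ⁴.
Put the 4×3 matrix [u₁|u₂|u₃] into echelon form.
The echelon form has 2 nonzero rows, so the rank is 2.

2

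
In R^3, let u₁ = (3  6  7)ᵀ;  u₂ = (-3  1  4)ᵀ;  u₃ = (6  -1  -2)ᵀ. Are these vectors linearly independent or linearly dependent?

Form the 3×3 matrix with these as columns; its determinant is 93.
A nonzero determinant means the columns are linearly independent.

linearly independent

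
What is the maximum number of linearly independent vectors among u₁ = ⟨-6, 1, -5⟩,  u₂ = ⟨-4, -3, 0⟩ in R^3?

2

Row-reduce the 2×3 matrix with these as rows.
The echelon form has 2 nonzero rows, so the rank is 2.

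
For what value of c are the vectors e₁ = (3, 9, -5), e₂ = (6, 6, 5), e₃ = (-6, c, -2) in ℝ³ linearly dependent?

c = -42/5

The vectors are dependent exactly when the determinant of the matrix with rows e₁, e₂, e₃ vanishes.
The determinant works out to -45*c - 378.
Setting this to zero gives c = -42/5.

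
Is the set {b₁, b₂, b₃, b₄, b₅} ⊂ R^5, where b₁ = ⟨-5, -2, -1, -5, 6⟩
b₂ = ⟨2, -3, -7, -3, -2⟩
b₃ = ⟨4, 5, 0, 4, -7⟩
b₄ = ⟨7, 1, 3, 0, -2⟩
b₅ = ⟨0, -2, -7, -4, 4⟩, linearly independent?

linearly independent

Form the 5×5 matrix with these as columns; its determinant is 5308.
A nonzero determinant means the columns are linearly independent.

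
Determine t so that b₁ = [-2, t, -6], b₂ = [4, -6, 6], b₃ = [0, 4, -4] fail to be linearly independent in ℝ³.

The set is linearly dependent precisely when det[b₁; b₂; b₃] = 0.
The determinant works out to 16*t - 96.
This vanishes exactly when t = 6.

t = 6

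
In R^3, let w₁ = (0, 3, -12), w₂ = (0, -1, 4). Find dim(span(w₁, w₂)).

Form the matrix with w₁, w₂ as columns and reduce.
Reduction leaves 1 leading entry, giving rank 1.

1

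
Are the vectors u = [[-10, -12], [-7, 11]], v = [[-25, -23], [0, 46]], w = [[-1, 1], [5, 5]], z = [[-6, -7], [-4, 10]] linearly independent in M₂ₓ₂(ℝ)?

linearly dependent

Write each element as a coordinate vector in ℝ⁴ using {E₁₁, E₁₂, E₂₁, E₂₂}.
The matrix [u|v|w|z] has determinant 0.
A zero determinant means the columns are linearly dependent.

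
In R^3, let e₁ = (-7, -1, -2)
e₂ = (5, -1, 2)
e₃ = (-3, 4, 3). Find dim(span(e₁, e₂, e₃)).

Put the 3×3 matrix [e₁|e₂|e₃] into echelon form.
Reduction leaves 3 leading entries, giving rank 3.

dim = 3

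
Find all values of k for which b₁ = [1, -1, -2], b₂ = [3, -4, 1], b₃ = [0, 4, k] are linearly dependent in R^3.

Dependence holds iff the 3×3 matrix [b₁ b₂ b₃] is singular.
Cofactor expansion gives det = -k - 28.
Setting this to zero gives k = -28.

k = -28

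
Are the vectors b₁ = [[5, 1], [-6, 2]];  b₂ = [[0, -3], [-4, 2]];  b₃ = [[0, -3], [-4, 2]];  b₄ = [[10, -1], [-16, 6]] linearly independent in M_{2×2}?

Write each element as a coordinate vector in ℝ⁴ using {E₁₁, E₁₂, E₂₁, E₂₂}.
Two of the vectors are equal, giving an immediate dependence.

linearly dependent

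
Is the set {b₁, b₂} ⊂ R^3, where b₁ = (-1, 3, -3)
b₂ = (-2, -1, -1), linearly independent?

linearly independent

Row-reduce the matrix whose columns are b₁, b₂.
The reduction yields 2 nonzero rows, so the rank is 2.
Since rank = 2 (the number of vectors), the set is linearly independent.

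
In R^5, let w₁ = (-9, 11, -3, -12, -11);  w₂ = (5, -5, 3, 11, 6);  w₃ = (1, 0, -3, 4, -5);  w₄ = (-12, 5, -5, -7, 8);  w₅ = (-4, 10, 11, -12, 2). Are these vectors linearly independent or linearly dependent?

Place the vectors as rows of a 5×5 matrix and reduce to echelon form.
The reduction yields 5 nonzero rows, so the rank is 5.
Since rank = 5 (the number of vectors), the set is linearly independent.

linearly independent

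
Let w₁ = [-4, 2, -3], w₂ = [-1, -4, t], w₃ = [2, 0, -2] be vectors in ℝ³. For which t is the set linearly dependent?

The vectors are dependent exactly when the determinant of the matrix with rows w₁, w₂, w₃ vanishes.
Expanding, det = 4*t - 60.
Setting this to zero gives t = 15.

t = 15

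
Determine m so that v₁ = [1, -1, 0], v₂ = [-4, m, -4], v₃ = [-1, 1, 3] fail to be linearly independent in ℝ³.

The set is linearly dependent precisely when det[v₁; v₂; v₃] = 0.
Expanding, det = 3*m - 12.
Solving 3*m - 12 = 0 yields m = 4.

m = 4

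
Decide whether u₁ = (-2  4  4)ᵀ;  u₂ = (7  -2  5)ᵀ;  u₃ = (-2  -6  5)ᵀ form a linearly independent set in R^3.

Row-reduce the matrix whose columns are u₁, u₂, u₃.
The reduction yields 3 nonzero rows, so the rank is 3.
Since rank = 3 (the number of vectors), the set is linearly independent.

linearly independent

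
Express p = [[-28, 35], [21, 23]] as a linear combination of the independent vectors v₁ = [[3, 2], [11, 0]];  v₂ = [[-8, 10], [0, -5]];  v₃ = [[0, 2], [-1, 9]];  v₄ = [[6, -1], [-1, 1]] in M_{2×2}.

p = 2v₁ + 2v₂ + 4v₃ - 3v₄

Take coordinate vectors relative to {E₁₁, E₁₂, E₂₁, E₂₂}.
Set up the augmented matrix [v₁ | v₂ | v₃ | v₄ | p] and row-reduce.
Back-substitution yields (a₁, …, a₄) = (2, 2, 4, -3).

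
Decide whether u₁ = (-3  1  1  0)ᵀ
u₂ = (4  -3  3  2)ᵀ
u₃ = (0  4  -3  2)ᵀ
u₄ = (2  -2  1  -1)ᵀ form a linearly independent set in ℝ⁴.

Form the 4×4 matrix with these as columns; its determinant is -35.
A nonzero determinant means the columns are linearly independent.

linearly independent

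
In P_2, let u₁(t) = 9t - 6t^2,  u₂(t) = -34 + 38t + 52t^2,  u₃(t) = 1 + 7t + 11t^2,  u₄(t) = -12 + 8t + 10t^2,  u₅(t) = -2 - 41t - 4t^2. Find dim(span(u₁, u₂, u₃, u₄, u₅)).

3

Represent each element by its coordinate vector in ℝ³.
Apply Gaussian elimination to the matrix whose rows are u₁, u₂, u₃, u₄, u₅.
Exactly 3 pivots survive; hence the rank is 3.
(With 5 elements in a 3-dimensional space the rank is at most 3.)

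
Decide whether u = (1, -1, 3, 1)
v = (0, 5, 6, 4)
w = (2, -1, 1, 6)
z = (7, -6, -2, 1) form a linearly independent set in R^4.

Form the 4×4 matrix with these as columns; its determinant is 598.
A nonzero determinant means the columns are linearly independent.

linearly independent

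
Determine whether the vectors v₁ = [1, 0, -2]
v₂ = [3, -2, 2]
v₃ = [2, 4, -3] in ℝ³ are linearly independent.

Row-reduce the matrix whose columns are v₁, v₂, v₃.
The reduction yields 3 nonzero rows, so the rank is 3.
Since rank = 3 (the number of vectors), the set is linearly independent.

linearly independent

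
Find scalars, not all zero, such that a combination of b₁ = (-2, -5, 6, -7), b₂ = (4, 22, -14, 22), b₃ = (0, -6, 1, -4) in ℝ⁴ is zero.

2b₁ + b₂ + 2b₃ = 0

Solve the homogeneous system with b₁, b₂, b₃ as columns by row-reducing the coefficient matrix.
A generator of the null space is (2, 1, 2).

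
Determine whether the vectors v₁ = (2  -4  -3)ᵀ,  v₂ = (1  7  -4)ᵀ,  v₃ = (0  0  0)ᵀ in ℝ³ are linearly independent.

linearly dependent

One of the vectors is the zero vector, so the set is linearly dependent.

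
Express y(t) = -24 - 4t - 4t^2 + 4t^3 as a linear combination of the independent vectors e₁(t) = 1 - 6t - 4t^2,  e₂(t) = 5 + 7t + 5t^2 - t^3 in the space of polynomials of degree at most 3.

Work in coordinates with respect to the standard basis {1, t, …, t^3}.
Solve the system with e₁, e₂ as columns and y as the right-hand side.
The system has the unique solution (a₁, a₂) = (-4, -4).

y = -4e₁ - 4e₂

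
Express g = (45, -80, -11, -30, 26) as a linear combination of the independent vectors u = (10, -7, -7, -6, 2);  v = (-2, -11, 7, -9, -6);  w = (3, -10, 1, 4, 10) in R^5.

g = 4u + 2v + 3w

Since u, v, w are independent, the coefficients expressing g are uniquely determined by a linear system.
Back-substitution yields (a₁, a₂, a₃) = (4, 2, 3).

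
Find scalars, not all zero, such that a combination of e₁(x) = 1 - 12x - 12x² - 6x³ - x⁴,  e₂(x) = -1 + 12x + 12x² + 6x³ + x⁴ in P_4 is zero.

Pass to coordinate vectors relative to the basis {1, x, …, x⁴}.
Set up α₁e₁ + α₂e₂ = 0 and solve the homogeneous system.
The free variable yields coefficients (1, 1) (any nonzero multiple also works).

e₁ + e₂ = 0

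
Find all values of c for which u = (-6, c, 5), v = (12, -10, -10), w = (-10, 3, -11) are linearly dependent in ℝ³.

The set is linearly dependent precisely when det[u; v; w] = 0.
Cofactor expansion gives det = 232*c - 1160.
Setting this to zero gives c = 5.

c = 5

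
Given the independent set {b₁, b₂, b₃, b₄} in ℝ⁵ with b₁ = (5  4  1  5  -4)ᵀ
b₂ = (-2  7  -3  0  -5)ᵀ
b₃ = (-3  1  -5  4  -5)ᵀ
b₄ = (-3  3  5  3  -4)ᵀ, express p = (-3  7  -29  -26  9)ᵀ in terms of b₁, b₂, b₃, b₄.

p = -2b₁ + 4b₂ - b₃ - 4b₄

Solve the system with b₁, b₂, b₃, b₄ as columns and p as the right-hand side.
Row-reducing the augmented matrix gives the unique coefficients (c₁, …, c₄) = (-2, 4, -1, -4).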